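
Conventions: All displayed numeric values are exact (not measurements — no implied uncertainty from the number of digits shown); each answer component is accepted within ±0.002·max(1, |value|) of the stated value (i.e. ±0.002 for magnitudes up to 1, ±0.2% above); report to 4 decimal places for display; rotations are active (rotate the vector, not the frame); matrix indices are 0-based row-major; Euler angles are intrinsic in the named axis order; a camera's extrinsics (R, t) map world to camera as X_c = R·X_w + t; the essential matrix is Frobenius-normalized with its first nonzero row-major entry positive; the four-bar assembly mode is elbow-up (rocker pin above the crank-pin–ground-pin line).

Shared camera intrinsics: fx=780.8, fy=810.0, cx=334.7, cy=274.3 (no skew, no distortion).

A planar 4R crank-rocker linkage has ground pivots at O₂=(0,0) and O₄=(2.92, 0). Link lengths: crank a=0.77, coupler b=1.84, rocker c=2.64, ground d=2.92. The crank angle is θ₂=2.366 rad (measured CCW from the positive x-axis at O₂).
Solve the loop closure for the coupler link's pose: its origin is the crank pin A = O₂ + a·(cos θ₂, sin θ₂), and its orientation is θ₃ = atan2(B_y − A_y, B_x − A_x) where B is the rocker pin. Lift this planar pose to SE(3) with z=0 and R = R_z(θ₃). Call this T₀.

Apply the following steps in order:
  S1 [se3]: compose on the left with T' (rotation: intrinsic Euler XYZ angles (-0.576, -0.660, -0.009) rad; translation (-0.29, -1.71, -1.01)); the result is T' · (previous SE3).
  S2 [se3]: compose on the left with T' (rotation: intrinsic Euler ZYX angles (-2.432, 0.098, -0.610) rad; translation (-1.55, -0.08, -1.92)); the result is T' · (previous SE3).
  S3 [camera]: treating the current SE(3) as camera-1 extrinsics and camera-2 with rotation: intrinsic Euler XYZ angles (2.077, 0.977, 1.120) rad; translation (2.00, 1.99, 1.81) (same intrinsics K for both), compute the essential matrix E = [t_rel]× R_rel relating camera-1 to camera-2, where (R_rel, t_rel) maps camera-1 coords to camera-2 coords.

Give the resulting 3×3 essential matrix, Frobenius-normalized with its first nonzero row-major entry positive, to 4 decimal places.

matrix = [0.0917 -0.1362 -0.2166; 0.2565 0.4229 0.4618; -0.6323 0.0116 0.2614]

source (fourbar_fk): coupler pose = R=[0.7818 -0.6235 0.0000; 0.6235 0.7818 0.0000; 0.0000 0.0000 1.0000], t=(-0.5498, 0.5391, 0.0000)
after S1 (compose_se3): R=[0.6220 -0.4870 -0.6131; 0.7799 0.4545 0.4303; 0.0691 -0.7458 0.6625], t=(-0.7205, -1.4357, -1.5865)
after S2 (compose_se3): R=[0.0016 0.3967 0.9179; -0.8935 0.4129 -0.1768; -0.4491 -0.8199 0.3551], t=(-2.3294, 1.9998, -2.3251)
after S3 (essential): [0.0917 -0.1362 -0.2166; 0.2565 0.4229 0.4618; -0.6323 0.0116 0.2614]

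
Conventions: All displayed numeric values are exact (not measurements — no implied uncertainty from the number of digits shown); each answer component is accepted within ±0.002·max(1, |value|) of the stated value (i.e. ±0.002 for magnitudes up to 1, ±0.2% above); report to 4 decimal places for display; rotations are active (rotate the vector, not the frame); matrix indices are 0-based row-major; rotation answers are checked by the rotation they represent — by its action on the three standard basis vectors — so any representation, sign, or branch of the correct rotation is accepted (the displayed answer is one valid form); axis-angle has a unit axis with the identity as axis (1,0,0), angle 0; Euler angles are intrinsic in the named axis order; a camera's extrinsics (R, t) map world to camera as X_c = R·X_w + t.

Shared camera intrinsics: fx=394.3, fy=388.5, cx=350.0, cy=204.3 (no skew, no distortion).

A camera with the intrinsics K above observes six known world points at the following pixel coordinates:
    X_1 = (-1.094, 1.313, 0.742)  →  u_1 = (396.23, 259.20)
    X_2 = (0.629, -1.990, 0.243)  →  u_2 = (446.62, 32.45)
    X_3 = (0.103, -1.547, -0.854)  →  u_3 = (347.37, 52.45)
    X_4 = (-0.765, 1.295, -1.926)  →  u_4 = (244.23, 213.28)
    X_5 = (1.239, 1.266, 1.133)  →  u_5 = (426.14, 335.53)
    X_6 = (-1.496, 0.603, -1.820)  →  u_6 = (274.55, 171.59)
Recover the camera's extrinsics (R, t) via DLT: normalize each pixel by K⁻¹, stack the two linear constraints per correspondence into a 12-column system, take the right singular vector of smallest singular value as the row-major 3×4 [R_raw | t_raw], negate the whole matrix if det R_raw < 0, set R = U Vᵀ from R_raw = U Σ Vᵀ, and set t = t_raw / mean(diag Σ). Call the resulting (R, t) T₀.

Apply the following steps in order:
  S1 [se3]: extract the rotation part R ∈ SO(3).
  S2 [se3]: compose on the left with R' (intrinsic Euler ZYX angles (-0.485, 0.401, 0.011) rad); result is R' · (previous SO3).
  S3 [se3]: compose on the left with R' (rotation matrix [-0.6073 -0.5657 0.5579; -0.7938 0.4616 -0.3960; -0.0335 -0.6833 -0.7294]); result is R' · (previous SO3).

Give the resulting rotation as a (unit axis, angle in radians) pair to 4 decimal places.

rotation (axis_angle) = ((-0.1639, -0.6254, 0.7629), 2.1377)

source (pnp_recover): camera pose = R=[-0.1354 -0.2960 0.9455; 0.2005 0.9264 0.3187; -0.9703 0.2328 -0.0661], t=(0.3301, -0.2800, 5.4303)
after S1 (rot_of_se3): [-0.1354 -0.2960 0.9455; 0.2005 0.9264 0.3187; -0.9703 0.2328 -0.0661]
after S2 (compose_so3): [-0.3461 0.2735 0.8974; 0.4211 0.9001 -0.1119; -0.8384 0.3392 -0.4267]
after S3 (compose_so3): [-0.4957 -0.4860 -0.7197; 0.8011 0.0641 -0.5950; 0.3353 -0.8716 0.3576]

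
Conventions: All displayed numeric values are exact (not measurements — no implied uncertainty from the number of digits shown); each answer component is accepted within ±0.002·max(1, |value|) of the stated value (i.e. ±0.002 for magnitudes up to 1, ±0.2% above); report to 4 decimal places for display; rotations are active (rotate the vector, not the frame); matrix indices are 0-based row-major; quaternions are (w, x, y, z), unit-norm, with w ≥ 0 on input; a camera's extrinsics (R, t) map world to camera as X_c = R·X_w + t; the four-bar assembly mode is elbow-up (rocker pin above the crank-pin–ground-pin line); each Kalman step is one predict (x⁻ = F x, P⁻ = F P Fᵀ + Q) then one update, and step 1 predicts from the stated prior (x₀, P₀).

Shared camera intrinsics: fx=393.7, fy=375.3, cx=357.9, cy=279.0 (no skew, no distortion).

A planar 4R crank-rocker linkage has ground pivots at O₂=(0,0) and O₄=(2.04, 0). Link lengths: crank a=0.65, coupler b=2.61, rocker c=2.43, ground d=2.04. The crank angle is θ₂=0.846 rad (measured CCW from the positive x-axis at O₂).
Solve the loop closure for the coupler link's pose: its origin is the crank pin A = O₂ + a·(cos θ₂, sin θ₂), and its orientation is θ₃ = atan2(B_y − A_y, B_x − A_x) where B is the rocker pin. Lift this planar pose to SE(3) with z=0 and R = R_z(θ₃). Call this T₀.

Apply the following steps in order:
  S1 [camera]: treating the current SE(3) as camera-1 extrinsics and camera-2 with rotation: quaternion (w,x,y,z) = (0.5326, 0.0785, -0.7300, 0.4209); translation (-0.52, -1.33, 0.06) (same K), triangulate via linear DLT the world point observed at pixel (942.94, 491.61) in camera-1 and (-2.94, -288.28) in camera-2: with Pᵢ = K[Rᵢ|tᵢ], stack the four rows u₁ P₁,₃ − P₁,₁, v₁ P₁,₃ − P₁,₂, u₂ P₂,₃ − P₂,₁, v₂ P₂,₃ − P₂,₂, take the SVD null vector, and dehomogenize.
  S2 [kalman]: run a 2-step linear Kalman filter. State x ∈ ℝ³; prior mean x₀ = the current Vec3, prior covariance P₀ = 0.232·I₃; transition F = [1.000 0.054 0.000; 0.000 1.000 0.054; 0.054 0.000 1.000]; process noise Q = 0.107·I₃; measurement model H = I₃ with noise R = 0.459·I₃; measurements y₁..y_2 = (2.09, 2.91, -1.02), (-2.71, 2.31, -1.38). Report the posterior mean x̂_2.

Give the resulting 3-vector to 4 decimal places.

result = (-0.0537, 1.2586, -0.2367)

source (fourbar_fk): coupler pose = R=[0.6692 -0.7431 0.0000; 0.7431 0.6692 0.0000; 0.0000 0.0000 1.0000], t=(0.4309, 0.4866, 0.0000)
after S1 (triangulate): (1.3914, -1.0513, 1.4423)
after S2 (kf_track): (-0.0537, 1.2586, -0.2367)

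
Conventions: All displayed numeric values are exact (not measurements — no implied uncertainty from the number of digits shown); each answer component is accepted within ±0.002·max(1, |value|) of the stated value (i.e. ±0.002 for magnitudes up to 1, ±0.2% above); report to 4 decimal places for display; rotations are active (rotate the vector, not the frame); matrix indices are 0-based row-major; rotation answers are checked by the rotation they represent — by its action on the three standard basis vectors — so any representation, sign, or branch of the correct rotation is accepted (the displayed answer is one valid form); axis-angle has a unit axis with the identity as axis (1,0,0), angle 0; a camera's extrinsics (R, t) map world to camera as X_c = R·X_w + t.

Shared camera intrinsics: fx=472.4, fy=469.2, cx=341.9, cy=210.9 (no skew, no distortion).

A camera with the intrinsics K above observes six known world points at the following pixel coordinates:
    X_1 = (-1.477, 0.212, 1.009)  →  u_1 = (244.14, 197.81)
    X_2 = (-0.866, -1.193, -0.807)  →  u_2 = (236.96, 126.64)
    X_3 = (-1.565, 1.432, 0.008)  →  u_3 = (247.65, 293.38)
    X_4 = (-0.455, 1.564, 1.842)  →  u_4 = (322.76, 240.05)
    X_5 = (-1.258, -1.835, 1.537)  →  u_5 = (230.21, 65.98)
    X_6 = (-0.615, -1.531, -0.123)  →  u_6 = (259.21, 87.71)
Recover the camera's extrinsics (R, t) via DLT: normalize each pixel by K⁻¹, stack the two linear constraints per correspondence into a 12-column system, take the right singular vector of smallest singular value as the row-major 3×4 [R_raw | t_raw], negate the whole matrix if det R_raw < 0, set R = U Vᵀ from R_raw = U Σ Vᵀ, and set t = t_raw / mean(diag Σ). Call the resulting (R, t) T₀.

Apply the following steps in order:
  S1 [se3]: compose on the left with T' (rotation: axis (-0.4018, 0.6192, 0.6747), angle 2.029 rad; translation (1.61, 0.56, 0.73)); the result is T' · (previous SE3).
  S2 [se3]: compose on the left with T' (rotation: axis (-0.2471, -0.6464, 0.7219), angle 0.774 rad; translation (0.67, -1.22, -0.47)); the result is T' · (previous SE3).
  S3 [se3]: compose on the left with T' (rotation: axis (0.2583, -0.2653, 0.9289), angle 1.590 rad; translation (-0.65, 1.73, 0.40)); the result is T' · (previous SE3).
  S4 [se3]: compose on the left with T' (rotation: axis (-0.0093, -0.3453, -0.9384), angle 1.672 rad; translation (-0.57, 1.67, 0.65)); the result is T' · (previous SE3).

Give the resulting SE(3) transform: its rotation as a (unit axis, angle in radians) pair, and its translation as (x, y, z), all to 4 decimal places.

rotation (axis_angle) = ((-0.9839, 0.1606, 0.0781), 1.9642), translation = (0.6026, 8.2992, -1.4126)

source (pnp_recover): camera pose = R=[0.9824 0.1859 -0.0202; -0.1814 0.9206 -0.3459; -0.0457 0.3435 0.9380], t=(-0.1699, -0.3296, 6.6492)
after S1 (compose_se3): R=[-0.0385 -0.8699 0.4918; 0.1778 0.4783 0.8600; -0.9833 0.1206 0.1362], t=(3.0556, 6.8841, 2.2349)
after S2 (compose_se3): R=[0.3844 -0.9174 -0.1031; 0.0880 -0.0747 0.9933; -0.9190 -0.3909 0.0520], t=(-1.3756, 6.2922, 0.5812)
after S3 (compose_se3): R=[-0.0501 0.0379 -0.9980; 0.8029 -0.5928 -0.0628; -0.5940 -0.8045 -0.0008], t=(-7.0126, 0.5832, 0.2433)
after S4 (compose_se3): R=[0.9559 -0.2907 0.0421; -0.1465 -0.3477 0.9261; -0.2546 -0.8914 -0.3750], t=(0.6026, 8.2992, -1.4126)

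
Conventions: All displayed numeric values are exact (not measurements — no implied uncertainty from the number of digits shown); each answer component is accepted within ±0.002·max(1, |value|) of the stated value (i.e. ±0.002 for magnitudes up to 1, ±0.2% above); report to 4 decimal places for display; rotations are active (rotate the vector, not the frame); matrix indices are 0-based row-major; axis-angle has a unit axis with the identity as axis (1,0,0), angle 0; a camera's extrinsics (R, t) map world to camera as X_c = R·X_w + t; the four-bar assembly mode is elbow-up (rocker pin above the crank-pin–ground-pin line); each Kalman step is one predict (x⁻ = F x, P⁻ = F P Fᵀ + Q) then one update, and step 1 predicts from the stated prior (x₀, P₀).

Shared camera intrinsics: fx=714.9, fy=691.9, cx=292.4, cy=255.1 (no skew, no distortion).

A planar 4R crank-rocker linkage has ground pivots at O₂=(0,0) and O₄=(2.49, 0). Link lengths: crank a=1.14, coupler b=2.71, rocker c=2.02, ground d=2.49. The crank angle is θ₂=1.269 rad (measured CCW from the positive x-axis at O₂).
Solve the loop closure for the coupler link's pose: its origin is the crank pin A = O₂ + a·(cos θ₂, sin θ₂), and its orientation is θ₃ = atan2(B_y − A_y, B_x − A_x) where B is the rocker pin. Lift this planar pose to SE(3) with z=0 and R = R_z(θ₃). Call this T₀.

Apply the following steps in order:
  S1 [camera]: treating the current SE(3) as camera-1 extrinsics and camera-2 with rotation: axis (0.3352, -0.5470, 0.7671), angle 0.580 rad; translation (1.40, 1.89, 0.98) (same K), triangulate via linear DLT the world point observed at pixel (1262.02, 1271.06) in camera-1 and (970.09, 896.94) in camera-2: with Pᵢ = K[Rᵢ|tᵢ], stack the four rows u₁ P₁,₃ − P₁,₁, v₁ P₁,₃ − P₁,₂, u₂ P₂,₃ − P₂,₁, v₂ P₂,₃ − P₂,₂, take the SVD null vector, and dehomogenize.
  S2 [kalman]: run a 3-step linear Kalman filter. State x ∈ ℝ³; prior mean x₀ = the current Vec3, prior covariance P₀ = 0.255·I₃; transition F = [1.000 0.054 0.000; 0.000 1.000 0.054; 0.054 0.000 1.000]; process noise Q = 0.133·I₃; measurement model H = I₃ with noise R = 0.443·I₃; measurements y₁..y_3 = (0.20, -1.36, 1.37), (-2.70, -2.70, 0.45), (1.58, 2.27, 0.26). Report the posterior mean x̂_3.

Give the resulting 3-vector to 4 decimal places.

source (fourbar_fk): coupler pose = R=[0.9446 -0.3283 0.0000; 0.3283 0.9446 0.0000; 0.0000 0.0000 1.0000], t=(0.3388, 1.0885, 0.0000)
after S1 (triangulate): (0.8250, -0.1145, 0.8521)
after S2 (kf_track): (0.1242, 0.1107, 0.6015)

result = (0.1242, 0.1107, 0.6015)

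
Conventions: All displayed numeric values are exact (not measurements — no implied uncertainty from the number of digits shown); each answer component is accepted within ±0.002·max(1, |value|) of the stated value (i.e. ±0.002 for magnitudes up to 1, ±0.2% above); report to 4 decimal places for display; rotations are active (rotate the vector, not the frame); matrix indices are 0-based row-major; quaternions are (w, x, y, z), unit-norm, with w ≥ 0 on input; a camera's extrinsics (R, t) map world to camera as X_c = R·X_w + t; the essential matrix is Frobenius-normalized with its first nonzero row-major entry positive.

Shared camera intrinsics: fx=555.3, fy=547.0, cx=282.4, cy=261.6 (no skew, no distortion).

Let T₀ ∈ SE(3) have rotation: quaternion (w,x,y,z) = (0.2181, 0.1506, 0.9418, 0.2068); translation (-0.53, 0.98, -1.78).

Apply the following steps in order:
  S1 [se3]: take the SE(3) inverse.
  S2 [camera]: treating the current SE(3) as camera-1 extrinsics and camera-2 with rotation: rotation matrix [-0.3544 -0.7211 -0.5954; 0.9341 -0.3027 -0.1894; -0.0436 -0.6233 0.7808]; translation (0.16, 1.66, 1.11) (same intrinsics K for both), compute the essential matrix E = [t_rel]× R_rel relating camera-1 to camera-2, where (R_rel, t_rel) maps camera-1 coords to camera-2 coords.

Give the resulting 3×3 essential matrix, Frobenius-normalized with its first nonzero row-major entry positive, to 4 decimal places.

after S1 (invert_se3): R=[-0.8595 0.3739 -0.3485; 0.1935 0.8691 0.4552; 0.4731 0.3238 -0.8193], t=(-1.4423, 0.0611, -1.5250)
after S2 (essential): [0.5602 0.1640 0.2611; -0.0506 -0.4197 -0.2279; 0.3824 -0.4507 -0.1057]

matrix = [0.5602 0.1640 0.2611; -0.0506 -0.4197 -0.2279; 0.3824 -0.4507 -0.1057]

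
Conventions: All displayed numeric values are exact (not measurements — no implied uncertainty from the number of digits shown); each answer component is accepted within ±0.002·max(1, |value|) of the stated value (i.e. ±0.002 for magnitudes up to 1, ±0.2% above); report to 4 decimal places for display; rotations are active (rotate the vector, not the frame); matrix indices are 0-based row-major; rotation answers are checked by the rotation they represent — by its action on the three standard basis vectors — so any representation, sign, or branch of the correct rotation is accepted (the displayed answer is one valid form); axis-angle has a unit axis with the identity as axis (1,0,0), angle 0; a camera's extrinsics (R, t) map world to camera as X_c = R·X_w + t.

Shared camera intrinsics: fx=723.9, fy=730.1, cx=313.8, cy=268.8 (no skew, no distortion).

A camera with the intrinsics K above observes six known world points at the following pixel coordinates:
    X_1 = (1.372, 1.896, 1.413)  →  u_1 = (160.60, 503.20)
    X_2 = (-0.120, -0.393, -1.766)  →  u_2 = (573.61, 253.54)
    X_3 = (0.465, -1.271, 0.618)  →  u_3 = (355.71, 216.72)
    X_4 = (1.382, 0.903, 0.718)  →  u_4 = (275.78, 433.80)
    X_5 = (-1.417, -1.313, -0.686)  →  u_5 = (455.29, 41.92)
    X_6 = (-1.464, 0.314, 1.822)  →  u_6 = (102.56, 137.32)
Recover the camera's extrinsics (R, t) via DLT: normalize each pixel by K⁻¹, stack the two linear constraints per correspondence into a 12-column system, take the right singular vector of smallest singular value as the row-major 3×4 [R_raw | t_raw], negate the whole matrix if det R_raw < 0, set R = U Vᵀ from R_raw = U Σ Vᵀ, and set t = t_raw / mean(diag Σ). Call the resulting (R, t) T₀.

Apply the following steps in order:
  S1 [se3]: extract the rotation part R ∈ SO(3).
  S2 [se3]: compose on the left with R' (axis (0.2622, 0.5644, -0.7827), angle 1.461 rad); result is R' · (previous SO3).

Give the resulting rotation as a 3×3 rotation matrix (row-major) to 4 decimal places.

rotation (matrix) = ((0.9539, 0.2901, -0.0767), (-0.2700, 0.9413, 0.2027), (0.1310, -0.1727, 0.9762))

source (pnp_recover): camera pose = R=[0.2400 -0.4303 -0.8702; 0.7443 0.6571 -0.1196; 0.6232 -0.6190 0.4780], t=(0.3201, 0.0200, 6.2409)
after S1 (rot_of_se3): [0.2400 -0.4303 -0.8702; 0.7443 0.6571 -0.1196; 0.6232 -0.6190 0.4780]
after S2 (compose_so3): [0.9539 0.2901 -0.0767; -0.2700 0.9413 0.2027; 0.1310 -0.1727 0.9762]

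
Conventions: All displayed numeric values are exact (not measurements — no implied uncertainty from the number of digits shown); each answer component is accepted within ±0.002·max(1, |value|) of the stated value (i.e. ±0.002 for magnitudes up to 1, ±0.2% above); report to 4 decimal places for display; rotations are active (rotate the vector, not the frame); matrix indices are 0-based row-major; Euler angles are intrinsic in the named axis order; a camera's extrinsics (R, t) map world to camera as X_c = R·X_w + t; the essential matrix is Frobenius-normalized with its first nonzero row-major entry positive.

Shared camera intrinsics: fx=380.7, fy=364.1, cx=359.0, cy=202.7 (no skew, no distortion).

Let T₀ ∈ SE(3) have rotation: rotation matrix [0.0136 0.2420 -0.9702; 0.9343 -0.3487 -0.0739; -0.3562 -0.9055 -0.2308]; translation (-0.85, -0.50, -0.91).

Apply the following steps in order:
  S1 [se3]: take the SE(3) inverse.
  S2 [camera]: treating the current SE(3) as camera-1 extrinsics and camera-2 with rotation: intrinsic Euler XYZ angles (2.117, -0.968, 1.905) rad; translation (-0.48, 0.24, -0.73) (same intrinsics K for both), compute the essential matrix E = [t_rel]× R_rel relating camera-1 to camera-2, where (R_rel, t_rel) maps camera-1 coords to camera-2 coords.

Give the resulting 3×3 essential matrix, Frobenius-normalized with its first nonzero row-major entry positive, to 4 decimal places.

after S1 (invert_se3): R=[0.0136 0.9343 -0.3562; 0.2420 -0.3487 -0.9055; -0.9702 -0.0739 -0.2308], t=(0.1546, -0.7926, -1.0716)
after S2 (essential): [0.6169 0.1487 -0.0066; 0.0521 -0.6705 0.0239; 0.3417 -0.1663 0.0052]

matrix = [0.6169 0.1487 -0.0066; 0.0521 -0.6705 0.0239; 0.3417 -0.1663 0.0052]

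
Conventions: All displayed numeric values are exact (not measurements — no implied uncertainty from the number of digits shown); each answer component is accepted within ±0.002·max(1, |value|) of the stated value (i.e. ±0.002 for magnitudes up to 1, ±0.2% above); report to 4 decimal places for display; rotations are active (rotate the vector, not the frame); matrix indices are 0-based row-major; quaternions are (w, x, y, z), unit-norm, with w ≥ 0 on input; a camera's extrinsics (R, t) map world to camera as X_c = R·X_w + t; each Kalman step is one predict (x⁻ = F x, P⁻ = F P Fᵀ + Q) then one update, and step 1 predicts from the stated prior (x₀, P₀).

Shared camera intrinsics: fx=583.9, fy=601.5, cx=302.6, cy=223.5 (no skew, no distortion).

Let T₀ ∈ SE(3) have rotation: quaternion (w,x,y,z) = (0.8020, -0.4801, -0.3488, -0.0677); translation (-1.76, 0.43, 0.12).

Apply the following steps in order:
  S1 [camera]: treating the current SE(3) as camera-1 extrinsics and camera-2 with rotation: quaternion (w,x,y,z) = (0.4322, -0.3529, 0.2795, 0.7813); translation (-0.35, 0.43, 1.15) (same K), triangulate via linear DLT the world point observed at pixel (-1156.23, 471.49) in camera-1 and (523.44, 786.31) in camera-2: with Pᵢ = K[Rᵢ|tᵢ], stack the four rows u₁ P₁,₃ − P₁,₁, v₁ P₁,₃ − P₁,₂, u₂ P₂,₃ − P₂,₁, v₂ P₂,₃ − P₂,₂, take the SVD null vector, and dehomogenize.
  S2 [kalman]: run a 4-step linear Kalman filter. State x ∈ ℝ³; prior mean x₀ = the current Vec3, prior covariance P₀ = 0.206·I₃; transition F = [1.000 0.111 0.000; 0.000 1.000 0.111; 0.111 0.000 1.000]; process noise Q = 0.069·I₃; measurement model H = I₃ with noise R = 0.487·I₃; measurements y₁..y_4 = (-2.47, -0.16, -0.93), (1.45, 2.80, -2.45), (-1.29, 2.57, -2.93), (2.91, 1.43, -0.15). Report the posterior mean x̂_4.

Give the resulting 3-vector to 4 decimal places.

after S1 (triangulate): (-0.4313, -1.5690, 1.3012)
after S2 (kf_track): (0.5893, 1.1167, -0.8221)

result = (0.5893, 1.1167, -0.8221)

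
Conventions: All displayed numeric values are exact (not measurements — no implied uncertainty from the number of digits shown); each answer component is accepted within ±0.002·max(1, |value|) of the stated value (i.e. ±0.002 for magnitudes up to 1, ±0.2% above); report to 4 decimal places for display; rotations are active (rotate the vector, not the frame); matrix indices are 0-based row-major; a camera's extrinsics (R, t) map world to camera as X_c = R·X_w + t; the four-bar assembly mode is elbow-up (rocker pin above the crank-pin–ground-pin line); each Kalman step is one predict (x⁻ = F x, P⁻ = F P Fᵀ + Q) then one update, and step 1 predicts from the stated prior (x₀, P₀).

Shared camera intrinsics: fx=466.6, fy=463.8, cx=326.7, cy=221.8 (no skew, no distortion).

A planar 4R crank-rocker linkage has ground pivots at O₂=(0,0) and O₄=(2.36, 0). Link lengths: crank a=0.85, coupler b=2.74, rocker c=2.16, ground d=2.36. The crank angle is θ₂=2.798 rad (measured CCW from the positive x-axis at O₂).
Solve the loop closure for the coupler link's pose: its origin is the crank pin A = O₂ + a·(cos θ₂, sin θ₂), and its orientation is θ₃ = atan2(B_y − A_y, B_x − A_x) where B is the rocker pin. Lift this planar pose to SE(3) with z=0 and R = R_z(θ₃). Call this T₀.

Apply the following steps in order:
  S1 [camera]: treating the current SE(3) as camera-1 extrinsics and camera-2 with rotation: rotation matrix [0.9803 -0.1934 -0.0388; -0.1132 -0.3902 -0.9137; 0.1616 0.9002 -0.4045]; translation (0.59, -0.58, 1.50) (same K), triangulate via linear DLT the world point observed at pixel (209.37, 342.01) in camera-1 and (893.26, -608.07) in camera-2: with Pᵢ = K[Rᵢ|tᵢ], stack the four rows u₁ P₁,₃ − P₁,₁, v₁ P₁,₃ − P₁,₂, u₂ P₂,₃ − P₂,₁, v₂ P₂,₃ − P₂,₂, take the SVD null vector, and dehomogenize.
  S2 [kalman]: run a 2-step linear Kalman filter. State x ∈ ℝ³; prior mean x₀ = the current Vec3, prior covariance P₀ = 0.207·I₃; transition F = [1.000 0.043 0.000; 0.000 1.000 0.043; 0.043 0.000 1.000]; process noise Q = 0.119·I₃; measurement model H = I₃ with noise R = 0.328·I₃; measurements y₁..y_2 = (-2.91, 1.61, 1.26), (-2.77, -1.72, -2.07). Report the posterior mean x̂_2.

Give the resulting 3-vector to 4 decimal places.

result = (-1.9756, -0.4608, -0.3876)

source (fourbar_fk): coupler pose = R=[0.7999 -0.6001 0.0000; 0.6001 0.7999 0.0000; 0.0000 0.0000 1.0000], t=(-0.8003, 0.2863, 0.0000)
after S1 (triangulate): (0.4185, -0.3178, 1.0930)
after S2 (kf_track): (-1.9756, -0.4608, -0.3876)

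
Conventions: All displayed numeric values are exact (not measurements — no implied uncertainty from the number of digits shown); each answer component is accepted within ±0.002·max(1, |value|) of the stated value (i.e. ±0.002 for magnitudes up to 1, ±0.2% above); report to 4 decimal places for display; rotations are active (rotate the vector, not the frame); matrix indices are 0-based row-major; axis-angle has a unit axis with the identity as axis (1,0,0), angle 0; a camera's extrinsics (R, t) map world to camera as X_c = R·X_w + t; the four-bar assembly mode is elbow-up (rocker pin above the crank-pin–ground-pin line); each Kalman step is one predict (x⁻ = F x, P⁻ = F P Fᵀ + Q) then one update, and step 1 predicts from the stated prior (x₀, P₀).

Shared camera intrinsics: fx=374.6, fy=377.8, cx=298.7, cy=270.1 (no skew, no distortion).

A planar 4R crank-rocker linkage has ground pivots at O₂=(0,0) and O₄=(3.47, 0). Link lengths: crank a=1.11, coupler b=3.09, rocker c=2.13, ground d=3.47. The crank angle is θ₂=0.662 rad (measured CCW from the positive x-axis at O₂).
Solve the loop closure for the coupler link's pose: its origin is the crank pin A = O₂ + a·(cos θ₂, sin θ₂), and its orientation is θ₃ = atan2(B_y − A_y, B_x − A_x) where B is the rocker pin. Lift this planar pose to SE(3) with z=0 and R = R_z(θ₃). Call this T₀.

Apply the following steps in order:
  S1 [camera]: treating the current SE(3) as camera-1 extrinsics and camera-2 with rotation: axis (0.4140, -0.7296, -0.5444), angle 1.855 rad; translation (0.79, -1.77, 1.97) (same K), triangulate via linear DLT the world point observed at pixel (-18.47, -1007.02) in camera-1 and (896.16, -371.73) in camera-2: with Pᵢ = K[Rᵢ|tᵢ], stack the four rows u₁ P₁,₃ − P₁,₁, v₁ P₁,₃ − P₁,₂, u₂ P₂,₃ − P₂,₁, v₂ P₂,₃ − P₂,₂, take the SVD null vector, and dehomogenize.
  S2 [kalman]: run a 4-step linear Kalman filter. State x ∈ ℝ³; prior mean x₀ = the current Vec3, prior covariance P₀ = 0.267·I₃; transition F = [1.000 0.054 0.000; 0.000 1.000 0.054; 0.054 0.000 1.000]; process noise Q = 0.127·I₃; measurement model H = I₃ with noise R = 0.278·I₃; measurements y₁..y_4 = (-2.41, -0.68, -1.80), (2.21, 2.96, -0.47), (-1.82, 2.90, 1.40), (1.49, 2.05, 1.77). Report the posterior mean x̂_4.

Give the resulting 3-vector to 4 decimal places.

result = (0.3864, 2.0568, 1.0356)

source (fourbar_fk): coupler pose = R=[0.8842 -0.4671 0.0000; 0.4671 0.8842 0.0000; 0.0000 0.0000 1.0000], t=(0.8755, 0.6823, 0.0000)
after S1 (triangulate): (-1.8728, -1.0635, 0.3351)
after S2 (kf_track): (0.3864, 2.0568, 1.0356)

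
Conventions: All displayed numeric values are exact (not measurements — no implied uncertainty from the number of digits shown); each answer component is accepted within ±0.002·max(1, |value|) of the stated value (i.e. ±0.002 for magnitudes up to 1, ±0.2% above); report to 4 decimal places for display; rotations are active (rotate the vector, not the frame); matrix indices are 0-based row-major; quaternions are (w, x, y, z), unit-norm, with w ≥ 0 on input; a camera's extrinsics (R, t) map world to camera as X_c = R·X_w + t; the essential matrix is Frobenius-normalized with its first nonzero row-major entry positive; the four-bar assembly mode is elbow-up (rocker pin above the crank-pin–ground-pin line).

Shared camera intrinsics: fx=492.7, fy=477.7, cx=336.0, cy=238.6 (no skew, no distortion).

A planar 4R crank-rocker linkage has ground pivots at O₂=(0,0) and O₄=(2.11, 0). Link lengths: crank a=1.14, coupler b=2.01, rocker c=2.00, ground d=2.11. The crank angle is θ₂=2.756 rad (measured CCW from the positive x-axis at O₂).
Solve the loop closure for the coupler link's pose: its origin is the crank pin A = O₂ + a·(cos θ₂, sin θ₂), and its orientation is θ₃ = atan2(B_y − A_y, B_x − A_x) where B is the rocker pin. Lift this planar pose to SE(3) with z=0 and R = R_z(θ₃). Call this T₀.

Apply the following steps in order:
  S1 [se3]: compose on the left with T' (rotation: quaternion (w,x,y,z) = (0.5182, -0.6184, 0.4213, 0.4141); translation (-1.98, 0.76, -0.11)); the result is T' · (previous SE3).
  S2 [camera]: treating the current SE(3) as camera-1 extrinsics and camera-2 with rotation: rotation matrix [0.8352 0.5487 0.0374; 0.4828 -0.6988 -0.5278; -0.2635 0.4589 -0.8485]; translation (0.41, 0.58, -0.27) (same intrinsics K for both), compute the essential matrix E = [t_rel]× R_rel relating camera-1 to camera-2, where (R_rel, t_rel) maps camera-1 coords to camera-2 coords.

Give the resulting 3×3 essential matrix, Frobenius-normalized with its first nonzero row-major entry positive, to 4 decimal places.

source (fourbar_fk): coupler pose = R=[0.8716 -0.4902 0.0000; 0.4902 0.8716 0.0000; 0.0000 0.0000 1.0000], t=(-1.0563, 0.4288, 0.0000)
after S1 (compose_se3): R=[-0.2026 -0.9763 -0.0755; -0.1330 -0.0490 0.9899; -0.9702 0.2106 -0.1199], t=(-2.7065, 0.8108, 0.7671)
after S2 (essential): [0.1075 0.6428 -0.2016; -0.0635 0.1362 -0.2080; -0.3501 -0.1693 -0.5635]

matrix = [0.1075 0.6428 -0.2016; -0.0635 0.1362 -0.2080; -0.3501 -0.1693 -0.5635]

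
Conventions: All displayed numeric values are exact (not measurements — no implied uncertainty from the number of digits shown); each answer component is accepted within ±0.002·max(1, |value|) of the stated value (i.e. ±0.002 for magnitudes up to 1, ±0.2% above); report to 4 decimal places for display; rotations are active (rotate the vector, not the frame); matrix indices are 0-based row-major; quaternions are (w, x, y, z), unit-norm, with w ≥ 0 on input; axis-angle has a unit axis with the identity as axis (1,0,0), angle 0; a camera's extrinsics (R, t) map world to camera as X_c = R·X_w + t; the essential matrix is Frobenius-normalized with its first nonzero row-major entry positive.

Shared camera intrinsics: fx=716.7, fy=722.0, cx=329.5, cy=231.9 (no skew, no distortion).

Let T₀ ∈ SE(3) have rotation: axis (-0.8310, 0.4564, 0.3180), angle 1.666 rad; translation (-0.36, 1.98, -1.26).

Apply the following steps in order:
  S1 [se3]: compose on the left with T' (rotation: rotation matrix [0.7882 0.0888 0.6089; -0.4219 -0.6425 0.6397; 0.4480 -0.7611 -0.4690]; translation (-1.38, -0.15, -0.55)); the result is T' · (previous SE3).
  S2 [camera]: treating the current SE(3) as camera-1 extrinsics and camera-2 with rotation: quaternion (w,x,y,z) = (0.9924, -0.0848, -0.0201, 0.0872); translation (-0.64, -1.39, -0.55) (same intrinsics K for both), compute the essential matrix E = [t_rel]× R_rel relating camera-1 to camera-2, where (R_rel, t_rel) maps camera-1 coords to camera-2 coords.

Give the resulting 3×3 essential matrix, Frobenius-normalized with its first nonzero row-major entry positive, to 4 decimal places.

matrix = [0.5182 -0.2964 -0.3781; 0.0528 -0.1641 0.2447; -0.1582 0.3781 -0.4931]

after S1 (compose_se3): R=[0.0595 -0.9720 0.2271; -0.6912 -0.2043 -0.6932; 0.7202 -0.1157 -0.6841], t=(-2.2553, -2.0763, -1.6274)
after S2 (essential): [0.5182 -0.2964 -0.3781; 0.0528 -0.1641 0.2447; -0.1582 0.3781 -0.4931]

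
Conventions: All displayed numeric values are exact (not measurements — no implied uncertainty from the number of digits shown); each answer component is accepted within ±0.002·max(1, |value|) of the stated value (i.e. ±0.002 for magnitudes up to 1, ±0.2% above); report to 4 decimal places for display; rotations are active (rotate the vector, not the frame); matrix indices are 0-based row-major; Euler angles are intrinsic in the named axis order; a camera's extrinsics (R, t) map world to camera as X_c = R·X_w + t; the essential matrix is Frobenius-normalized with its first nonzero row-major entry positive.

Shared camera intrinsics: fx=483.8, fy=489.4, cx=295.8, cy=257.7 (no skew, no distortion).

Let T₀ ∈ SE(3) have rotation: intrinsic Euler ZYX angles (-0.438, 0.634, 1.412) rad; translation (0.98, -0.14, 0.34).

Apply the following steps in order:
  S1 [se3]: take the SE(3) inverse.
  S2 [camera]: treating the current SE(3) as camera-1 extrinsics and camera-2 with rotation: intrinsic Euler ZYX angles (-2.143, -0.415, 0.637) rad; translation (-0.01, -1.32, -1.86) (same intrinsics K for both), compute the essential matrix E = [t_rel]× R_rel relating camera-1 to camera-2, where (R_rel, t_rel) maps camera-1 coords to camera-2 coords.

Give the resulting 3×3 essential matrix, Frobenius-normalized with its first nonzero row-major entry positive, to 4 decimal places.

matrix = [0.1420 0.4089 -0.5160; -0.1015 -0.4126 -0.1248; 0.0655 0.3602 0.4650]

after S1 (invert_se3): R=[0.7296 -0.3417 -0.5924; 0.5968 -0.1049 0.7955; -0.3340 -0.9339 0.1274], t=(-0.5615, -0.8700, 0.1532)
after S2 (essential): [0.1420 0.4089 -0.5160; -0.1015 -0.4126 -0.1248; 0.0655 0.3602 0.4650]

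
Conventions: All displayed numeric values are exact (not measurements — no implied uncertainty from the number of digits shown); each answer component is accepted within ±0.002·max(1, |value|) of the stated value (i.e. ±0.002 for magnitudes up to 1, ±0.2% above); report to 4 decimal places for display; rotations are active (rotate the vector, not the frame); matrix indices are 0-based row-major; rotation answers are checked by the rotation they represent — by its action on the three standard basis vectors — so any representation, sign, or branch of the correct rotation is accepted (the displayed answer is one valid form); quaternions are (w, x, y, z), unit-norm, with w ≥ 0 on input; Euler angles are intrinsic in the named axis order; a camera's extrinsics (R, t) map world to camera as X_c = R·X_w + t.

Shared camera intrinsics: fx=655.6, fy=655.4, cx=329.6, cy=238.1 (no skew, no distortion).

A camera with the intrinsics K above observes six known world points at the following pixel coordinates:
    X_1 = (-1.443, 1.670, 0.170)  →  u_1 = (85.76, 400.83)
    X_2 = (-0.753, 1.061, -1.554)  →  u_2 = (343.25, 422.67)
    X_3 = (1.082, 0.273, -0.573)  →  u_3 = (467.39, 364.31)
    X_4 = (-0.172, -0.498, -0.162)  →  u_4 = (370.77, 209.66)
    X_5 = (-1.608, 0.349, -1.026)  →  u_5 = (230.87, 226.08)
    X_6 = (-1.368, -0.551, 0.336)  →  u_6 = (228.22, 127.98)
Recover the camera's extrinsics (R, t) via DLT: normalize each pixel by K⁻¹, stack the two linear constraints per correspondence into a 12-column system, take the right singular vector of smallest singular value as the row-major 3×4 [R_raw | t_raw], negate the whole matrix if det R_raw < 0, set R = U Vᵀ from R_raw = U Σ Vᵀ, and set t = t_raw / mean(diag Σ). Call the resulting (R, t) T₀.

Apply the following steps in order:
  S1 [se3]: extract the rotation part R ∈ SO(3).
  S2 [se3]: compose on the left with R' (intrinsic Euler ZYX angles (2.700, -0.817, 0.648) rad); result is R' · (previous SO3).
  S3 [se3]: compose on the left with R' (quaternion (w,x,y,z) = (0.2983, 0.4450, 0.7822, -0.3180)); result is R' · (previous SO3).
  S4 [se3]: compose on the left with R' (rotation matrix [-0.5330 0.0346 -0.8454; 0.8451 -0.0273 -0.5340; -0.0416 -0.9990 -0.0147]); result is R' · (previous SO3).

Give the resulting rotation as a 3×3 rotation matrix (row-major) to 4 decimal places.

source (pnp_recover): camera pose = R=[0.7146 -0.4075 -0.5686; 0.4524 0.8892 -0.0687; 0.5335 -0.2082 0.8198], t=(0.1600, 0.2800, 5.4099)
after S1 (rot_of_se3): [0.7146 -0.4075 -0.5686; 0.4524 0.8892 -0.0687; 0.5335 -0.2082 0.8198]
after S2 (compose_so3): [0.0017 0.1398 0.9902; -0.0436 -0.9892 0.1398; 0.9990 -0.0434 0.0044]
after S3 (compose_so3): [0.1441 -0.9439 -0.2971; -0.7789 -0.2934 0.5543; -0.6104 0.1515 -0.7775]
after S4 (compose_so3): [0.4122 0.3649 0.8349; 0.4690 -0.8706 0.1489; 0.7811 0.3302 -0.5299]

rotation (matrix) = ((0.4122, 0.3649, 0.8349), (0.4690, -0.8706, 0.1489), (0.7811, 0.3302, -0.5299))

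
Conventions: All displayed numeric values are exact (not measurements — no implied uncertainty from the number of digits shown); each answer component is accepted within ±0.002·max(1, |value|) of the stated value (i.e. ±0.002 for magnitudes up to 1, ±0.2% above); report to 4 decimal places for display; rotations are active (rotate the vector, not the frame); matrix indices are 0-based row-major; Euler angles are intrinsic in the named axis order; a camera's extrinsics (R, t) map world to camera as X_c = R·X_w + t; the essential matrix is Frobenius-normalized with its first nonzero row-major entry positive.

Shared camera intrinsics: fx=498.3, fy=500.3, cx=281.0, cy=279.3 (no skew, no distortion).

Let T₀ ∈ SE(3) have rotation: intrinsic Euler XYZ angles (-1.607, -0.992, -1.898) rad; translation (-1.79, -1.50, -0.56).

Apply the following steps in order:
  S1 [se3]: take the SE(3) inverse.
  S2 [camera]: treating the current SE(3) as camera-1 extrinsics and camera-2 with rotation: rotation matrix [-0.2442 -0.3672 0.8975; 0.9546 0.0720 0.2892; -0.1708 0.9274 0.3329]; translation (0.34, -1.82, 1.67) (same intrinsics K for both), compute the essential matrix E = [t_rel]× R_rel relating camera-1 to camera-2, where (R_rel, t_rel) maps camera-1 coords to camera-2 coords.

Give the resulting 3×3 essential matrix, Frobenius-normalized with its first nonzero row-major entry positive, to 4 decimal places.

matrix = [0.0965 0.5644 0.3871; -0.0516 0.1241 0.0971; -0.6923 0.0143 0.1240]

after S1 (invert_se3): R=[-0.1758 -0.2346 0.9561; 0.5180 0.8038 0.2925; -0.8371 0.5467 -0.0198], t=(-0.1312, 2.2967, -0.6895)
after S2 (essential): [0.0965 0.5644 0.3871; -0.0516 0.1241 0.0971; -0.6923 0.0143 0.1240]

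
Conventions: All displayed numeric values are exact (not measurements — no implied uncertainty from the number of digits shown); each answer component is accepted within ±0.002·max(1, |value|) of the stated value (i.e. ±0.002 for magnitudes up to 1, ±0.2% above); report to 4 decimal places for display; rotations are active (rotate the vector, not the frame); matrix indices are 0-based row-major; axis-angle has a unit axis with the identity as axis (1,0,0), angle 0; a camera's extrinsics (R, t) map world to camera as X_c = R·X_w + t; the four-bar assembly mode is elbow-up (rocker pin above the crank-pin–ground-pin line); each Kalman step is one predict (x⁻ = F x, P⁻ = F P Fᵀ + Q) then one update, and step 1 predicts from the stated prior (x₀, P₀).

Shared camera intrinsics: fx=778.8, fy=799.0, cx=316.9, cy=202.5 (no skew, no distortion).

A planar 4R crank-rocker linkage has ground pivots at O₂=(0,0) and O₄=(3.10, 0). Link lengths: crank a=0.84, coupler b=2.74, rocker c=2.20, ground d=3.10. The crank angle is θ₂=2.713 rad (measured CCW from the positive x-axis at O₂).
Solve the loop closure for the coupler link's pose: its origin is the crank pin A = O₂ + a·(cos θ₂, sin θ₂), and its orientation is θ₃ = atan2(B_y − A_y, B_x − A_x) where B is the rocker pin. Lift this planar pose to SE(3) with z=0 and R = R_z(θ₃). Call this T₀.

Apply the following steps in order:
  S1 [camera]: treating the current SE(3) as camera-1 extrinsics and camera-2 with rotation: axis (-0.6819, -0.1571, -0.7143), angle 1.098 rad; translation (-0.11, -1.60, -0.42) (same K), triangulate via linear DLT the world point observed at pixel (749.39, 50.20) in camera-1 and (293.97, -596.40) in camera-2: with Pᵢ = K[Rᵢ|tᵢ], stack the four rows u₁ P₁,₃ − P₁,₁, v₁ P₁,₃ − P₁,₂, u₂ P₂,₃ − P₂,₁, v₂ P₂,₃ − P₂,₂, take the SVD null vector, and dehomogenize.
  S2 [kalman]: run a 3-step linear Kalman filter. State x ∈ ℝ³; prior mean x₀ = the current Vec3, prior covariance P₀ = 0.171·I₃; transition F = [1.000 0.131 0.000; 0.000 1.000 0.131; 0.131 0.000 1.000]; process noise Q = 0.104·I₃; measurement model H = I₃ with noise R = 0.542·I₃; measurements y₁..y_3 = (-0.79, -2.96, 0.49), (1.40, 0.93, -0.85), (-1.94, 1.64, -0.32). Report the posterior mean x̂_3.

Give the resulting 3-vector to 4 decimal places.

source (fourbar_fk): coupler pose = R=[0.8798 -0.4754 0.0000; 0.4754 0.8798 0.0000; 0.0000 0.0000 1.0000], t=(-0.7640, 0.3491, 0.0000)
after S1 (triangulate): (1.1051, -1.3199, 1.5048)
after S2 (kf_track): (-0.3602, 0.0364, 0.3254)

result = (-0.3602, 0.0364, 0.3254)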